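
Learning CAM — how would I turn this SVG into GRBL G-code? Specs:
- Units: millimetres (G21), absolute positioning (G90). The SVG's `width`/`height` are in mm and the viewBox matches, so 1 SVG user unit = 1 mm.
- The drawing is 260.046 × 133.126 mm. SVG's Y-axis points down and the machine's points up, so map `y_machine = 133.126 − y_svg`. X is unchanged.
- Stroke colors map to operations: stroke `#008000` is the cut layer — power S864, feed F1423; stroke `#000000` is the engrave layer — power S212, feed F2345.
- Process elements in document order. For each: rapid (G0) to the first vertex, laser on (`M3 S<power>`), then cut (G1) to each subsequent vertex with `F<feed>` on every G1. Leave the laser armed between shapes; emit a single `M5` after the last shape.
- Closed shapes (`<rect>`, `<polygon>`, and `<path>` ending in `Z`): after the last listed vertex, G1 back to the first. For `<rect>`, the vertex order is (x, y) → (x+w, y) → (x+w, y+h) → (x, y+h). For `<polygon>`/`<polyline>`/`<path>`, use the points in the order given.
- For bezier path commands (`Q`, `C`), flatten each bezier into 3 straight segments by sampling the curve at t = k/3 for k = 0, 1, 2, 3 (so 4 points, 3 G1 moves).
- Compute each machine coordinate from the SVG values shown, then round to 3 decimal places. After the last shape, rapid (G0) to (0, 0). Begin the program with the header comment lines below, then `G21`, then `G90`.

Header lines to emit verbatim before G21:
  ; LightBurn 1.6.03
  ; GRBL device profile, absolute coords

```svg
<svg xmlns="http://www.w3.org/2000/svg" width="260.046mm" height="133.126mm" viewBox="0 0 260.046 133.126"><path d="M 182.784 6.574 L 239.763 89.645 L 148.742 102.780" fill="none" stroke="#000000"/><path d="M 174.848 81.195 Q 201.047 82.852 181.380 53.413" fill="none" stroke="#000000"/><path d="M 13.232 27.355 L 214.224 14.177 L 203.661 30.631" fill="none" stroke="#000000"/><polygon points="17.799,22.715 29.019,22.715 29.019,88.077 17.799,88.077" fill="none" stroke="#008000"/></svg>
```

; LightBurn 1.6.03
; GRBL device profile, absolute coords
G21
G90
G0 X182.784 Y126.552
M3 S212
G1 X239.763 Y43.481 F2345
G1 X148.742 Y30.346 F2345
G0 X174.848 Y51.931
M3 S212
G1 X187.218 Y54.281 F2345
G1 X189.395 Y63.542 F2345
G1 X181.380 Y79.713 F2345
G0 X13.232 Y105.771
M3 S212
G1 X214.224 Y118.949 F2345
G1 X203.661 Y102.495 F2345
G0 X17.799 Y110.411
M3 S864
G1 X29.019 Y110.411 F1423
G1 X29.019 Y45.049 F1423
G1 X17.799 Y45.049 F1423
G1 X17.799 Y110.411 F1423
M5
G0 X0.000 Y0.000

1 u = 1 mm; y_m = 133.126 − y.

[1] `<path>` open polyline, #000000→engrave S212 F2345: (182.784,126.552) → (239.763,43.481) → (148.742,30.346)

[2] `<path>` quadratic bezier, #000000→engrave S212 F2345: (174.848,51.931) → (187.218,54.281) → (189.395,63.542) → (181.380,79.713)

[3] `<path>` open polyline, #000000→engrave S212 F2345: (13.232,105.771) → (214.224,118.949) → (203.661,102.495)

[4] `<polygon>` rectangle, #008000→cut S864 F1423: (17.799,110.411) → (29.019,110.411) → (29.019,45.049) → (17.799,45.049) → (17.799,110.411) (closed)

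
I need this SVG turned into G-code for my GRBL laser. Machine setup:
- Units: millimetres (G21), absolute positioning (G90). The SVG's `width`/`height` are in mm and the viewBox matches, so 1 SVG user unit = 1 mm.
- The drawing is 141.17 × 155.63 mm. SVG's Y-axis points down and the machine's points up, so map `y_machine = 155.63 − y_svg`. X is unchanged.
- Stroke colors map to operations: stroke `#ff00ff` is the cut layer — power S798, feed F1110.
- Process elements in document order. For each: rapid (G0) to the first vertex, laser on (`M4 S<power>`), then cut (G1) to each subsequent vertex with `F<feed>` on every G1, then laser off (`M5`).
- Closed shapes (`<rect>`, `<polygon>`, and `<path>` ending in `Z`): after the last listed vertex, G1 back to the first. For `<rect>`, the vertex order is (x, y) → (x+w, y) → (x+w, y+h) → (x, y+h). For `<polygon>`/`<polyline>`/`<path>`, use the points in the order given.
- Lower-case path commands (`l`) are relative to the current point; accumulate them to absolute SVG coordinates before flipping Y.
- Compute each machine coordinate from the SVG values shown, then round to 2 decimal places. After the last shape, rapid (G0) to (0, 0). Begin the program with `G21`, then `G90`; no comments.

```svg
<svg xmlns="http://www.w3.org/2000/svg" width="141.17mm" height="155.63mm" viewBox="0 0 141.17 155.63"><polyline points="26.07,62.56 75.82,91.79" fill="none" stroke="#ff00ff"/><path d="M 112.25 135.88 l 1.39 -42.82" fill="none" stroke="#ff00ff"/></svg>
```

1 u = 1 mm; y_m = 155.63 − y.

[1] `<polyline>` line segment, #ff00ff→cut S798 F1110: (26.07,93.07) → (75.82,63.84)

[2] `<path>` line segment, #ff00ff→cut S798 F1110: (112.25,19.75) → (113.64,62.57)

G21
G90
G0 X26.07 Y93.07
M4 S798
G1 X75.82 Y63.84 F1110
M5
G0 X112.25 Y19.75
M4 S798
G1 X113.64 Y62.57 F1110
M5
G0 X0.00 Y0.00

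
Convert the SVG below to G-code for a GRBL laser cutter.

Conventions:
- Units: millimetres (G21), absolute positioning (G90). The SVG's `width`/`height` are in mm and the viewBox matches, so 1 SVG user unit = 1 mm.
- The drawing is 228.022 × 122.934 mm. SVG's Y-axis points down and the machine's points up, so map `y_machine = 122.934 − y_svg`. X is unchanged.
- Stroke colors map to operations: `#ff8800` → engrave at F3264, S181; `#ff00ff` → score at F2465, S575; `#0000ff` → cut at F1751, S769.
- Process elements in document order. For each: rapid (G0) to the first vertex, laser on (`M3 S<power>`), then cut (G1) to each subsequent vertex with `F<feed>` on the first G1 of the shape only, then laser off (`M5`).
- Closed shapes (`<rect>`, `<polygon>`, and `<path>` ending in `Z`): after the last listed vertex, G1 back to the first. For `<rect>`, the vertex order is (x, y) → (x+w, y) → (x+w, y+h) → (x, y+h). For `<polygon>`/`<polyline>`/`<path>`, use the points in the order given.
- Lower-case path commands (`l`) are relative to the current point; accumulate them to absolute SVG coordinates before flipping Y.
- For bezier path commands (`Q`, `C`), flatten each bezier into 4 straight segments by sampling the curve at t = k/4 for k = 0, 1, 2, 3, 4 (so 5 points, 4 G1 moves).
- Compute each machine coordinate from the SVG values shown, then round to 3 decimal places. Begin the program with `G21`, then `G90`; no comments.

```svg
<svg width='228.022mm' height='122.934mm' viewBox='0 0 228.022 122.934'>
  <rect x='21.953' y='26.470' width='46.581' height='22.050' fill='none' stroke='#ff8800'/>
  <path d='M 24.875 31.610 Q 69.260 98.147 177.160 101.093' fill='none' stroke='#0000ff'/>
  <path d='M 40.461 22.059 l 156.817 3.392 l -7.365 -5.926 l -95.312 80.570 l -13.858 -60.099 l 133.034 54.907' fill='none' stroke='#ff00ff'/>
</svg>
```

G21
G90
G0 X21.953 Y96.464
M3 S181
G1 X68.534 Y96.464 F3264
G1 X68.534 Y74.414
G1 X21.953 Y74.414
G1 X21.953 Y96.464
M5
G0 X24.875 Y91.324
M3 S769
G1 X51.037 Y62.030 F1751
G1 X85.139 Y40.685
G1 X127.180 Y27.288
G1 X177.160 Y21.841
M5
G0 X40.461 Y100.875
M3 S575
G1 X197.278 Y97.483 F2465
G1 X189.913 Y103.409
G1 X94.601 Y22.839
G1 X80.743 Y82.938
G1 X213.777 Y28.031
M5

1 u = 1 mm; y_m = 122.934 − y.

[1] `<rect>` rectangle, #ff8800→engrave S181 F3264: (21.953,96.464) → (68.534,96.464) → (68.534,74.414) → (21.953,74.414) → (21.953,96.464) (closed)

[2] `<path>` quadratic bezier, #0000ff→cut S769 F1751: (24.875,91.324) → (51.037,62.030) → (85.139,40.685) → (127.180,27.288) → (177.160,21.841)

[3] `<path>` open polyline, #ff00ff→score S575 F2465: (40.461,100.875) → (197.278,97.483) → (189.913,103.409) → (94.601,22.839) → (80.743,82.938) → (213.777,28.031)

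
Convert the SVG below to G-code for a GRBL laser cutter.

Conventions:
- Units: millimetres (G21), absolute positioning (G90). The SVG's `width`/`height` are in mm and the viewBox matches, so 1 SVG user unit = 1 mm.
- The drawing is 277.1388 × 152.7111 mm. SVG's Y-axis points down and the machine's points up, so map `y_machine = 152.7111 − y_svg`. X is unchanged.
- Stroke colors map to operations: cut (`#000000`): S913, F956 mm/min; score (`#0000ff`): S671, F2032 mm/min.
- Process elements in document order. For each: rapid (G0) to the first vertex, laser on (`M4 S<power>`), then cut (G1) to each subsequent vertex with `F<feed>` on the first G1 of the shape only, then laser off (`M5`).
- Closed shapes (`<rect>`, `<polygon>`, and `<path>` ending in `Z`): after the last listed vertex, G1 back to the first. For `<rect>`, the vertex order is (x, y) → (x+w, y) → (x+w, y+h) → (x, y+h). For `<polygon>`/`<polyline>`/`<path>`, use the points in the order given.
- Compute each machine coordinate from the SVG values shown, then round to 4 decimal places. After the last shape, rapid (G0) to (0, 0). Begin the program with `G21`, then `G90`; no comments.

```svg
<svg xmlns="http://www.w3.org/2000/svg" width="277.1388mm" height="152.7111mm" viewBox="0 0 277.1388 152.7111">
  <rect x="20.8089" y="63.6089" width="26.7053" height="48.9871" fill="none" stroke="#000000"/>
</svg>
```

viewBox `0 0 277.1388 152.7111` with mm width/height → 1 unit = 1 mm. Flip: y_m = 152.7111 − y_svg.

**Shape 1** — `<rect>` rectangle, stroke `#000000` → cut (S913, F956). Machine vertices: (20.8089,89.1022) → (47.5142,89.1022) → (47.5142,40.1151) → (20.8089,40.1151) → (20.8089,89.1022). Closed: final G1 returns to the first vertex.

G21
G90
G0 X20.8089 Y89.1022
M4 S913
G1 X47.5142 Y89.1022 F956
G1 X47.5142 Y40.1151
G1 X20.8089 Y40.1151
G1 X20.8089 Y89.1022
M5
G0 X0.0000 Y0.0000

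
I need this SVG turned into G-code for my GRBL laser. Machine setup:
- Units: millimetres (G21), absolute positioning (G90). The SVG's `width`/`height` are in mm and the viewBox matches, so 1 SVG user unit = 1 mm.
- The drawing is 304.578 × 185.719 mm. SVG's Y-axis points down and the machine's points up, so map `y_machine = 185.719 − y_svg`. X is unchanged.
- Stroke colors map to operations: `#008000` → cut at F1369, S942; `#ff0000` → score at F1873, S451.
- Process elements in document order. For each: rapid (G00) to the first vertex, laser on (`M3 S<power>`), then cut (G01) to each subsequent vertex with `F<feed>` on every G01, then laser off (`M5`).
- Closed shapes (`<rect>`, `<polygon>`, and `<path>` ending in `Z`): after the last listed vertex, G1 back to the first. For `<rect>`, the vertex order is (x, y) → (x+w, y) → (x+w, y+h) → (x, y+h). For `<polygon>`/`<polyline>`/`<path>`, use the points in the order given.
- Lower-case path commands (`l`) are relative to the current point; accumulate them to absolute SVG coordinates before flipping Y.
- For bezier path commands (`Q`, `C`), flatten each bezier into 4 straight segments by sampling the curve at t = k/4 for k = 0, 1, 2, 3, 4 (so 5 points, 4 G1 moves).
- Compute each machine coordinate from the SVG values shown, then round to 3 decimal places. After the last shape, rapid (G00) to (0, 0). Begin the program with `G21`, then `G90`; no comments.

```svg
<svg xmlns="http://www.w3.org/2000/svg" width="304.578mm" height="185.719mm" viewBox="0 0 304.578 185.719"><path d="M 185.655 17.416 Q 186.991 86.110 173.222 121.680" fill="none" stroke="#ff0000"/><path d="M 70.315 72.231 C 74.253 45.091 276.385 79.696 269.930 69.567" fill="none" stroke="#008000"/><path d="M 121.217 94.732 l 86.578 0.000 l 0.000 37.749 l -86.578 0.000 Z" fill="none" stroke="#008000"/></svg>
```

G21
G90
G00 X185.655 Y168.303
M3 S451
G01 X185.379 Y136.026 F1873
G01 X183.215 Y107.890 F1873
G01 X179.162 Y83.894 F1873
G01 X173.222 Y64.039 F1873
M5
G00 X70.315 Y113.488
M3 S942
G01 X104.074 Y123.930 F1369
G01 X174.020 Y121.199 F1369
G01 X242.017 Y115.279 F1369
G01 X269.930 Y116.152 F1369
M5
G00 X121.217 Y90.987
M3 S942
G01 X207.795 Y90.987 F1369
G01 X207.795 Y53.238 F1369
G01 X121.217 Y53.238 F1369
G01 X121.217 Y90.987 F1369
M5
G00 X0.000 Y0.000

1 u = 1 mm; y_m = 185.719 − y.

[1] `<path>` quadratic bezier, #ff0000→score S451 F1873: (185.655,168.303) → (185.379,136.026) → (183.215,107.890) → (179.162,83.894) → (173.222,64.039)

[2] `<path>` cubic bezier, #008000→cut S942 F1369: (70.315,113.488) → (104.074,123.930) → (174.020,121.199) → (242.017,115.279) → (269.930,116.152)

[3] `<path>` rectangle, #008000→cut S942 F1369: (121.217,90.987) → (207.795,90.987) → (207.795,53.238) → (121.217,53.238) → (121.217,90.987) (closed)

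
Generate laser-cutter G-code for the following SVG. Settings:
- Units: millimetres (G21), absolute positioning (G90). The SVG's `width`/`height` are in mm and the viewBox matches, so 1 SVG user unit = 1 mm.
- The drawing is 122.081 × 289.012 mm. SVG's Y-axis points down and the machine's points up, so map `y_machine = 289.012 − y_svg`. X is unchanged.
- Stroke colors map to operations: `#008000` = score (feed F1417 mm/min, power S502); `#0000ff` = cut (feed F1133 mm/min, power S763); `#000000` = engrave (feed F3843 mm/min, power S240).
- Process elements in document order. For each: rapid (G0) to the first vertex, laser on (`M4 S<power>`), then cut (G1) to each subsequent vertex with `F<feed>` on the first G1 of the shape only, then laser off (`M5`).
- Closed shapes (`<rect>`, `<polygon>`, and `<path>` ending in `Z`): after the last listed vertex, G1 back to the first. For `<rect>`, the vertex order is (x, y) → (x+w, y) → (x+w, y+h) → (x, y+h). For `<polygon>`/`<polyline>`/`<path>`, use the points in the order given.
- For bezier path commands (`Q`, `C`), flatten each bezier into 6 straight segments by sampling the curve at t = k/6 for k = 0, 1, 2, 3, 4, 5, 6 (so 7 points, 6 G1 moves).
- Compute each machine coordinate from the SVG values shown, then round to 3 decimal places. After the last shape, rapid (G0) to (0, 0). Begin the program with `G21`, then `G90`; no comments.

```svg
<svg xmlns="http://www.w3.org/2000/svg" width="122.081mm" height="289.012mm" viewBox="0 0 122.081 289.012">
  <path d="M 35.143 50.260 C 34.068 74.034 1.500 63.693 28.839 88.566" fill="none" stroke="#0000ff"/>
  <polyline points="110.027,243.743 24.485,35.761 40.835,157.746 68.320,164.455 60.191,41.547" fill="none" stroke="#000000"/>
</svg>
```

G21
G90
G0 X35.143 Y238.752
M4 S763
G1 X32.404 Y229.387 F1133
G1 X26.956 Y223.782
G1 X21.336 Y220.011
G1 X18.084 Y216.149
G1 X19.739 Y210.269
G1 X28.839 Y200.446
M5
G0 X110.027 Y45.269
M4 S240
G1 X24.485 Y253.251 F3843
G1 X40.835 Y131.266
G1 X68.320 Y124.557
G1 X60.191 Y247.465
M5
G0 X0.000 Y0.000

viewBox `0 0 122.081 289.012` with mm width/height → 1 unit = 1 mm. Flip: y_m = 289.012 − y_svg.

**Shape 1** — `<path>` cubic bezier, stroke `#0000ff` → cut (S763, F1133). Control points (SVG): P0=(35.143,50.260), P1=(34.068,74.034), P2=(1.500,63.693), P3=(28.839,88.566); sampled at t=k/6. Machine vertices: (35.143,238.752) → (32.404,229.387) → (26.956,223.782) → (21.336,220.011) → (18.084,216.149) → (19.739,210.269) → (28.839,200.446). Open path.

**Shape 2** — `<polyline>` open polyline, stroke `#000000` → engrave (S240, F3843). Machine vertices: (110.027,45.269) → (24.485,253.251) → (40.835,131.266) → (68.320,124.557) → (60.191,247.465). Open path.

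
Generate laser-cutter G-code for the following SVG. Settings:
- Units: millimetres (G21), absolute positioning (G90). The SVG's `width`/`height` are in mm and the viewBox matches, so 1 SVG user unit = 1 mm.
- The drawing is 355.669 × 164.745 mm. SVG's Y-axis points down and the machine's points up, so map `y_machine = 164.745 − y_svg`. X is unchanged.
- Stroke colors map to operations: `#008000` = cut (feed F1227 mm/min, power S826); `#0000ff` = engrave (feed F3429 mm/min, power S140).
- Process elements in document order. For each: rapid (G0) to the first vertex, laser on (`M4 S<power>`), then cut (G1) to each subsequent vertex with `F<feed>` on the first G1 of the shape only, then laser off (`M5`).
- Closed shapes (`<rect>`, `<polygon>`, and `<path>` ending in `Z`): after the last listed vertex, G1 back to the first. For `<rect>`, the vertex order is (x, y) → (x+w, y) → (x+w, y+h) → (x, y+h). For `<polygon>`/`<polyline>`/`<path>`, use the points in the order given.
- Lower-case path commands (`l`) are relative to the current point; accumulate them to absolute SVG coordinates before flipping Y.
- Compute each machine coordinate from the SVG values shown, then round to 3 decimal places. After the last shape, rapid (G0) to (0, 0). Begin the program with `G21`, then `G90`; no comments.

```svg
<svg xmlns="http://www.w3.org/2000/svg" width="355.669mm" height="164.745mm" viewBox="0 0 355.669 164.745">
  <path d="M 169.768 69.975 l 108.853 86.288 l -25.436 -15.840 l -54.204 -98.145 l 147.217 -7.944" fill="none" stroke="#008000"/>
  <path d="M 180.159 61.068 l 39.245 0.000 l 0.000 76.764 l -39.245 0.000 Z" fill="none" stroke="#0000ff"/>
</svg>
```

viewBox `0 0 355.669 164.745` with mm width/height → 1 unit = 1 mm. Flip: y_m = 164.745 − y_svg.

**Shape 1** — `<path>` open polyline, stroke `#008000` → cut (S826, F1227). Machine vertices: (169.768,94.770) → (278.621,8.482) → (253.185,24.322) → (198.981,122.467) → (346.198,130.411). Open path.

**Shape 2** — `<path>` rectangle, stroke `#0000ff` → engrave (S140, F3429). Machine vertices: (180.159,103.677) → (219.404,103.677) → (219.404,26.913) → (180.159,26.913) → (180.159,103.677). Closed: final G1 returns to the first vertex.

G21
G90
G0 X169.768 Y94.770
M4 S826
G1 X278.621 Y8.482 F1227
G1 X253.185 Y24.322
G1 X198.981 Y122.467
G1 X346.198 Y130.411
M5
G0 X180.159 Y103.677
M4 S140
G1 X219.404 Y103.677 F3429
G1 X219.404 Y26.913
G1 X180.159 Y26.913
G1 X180.159 Y103.677
M5
G0 X0.000 Y0.000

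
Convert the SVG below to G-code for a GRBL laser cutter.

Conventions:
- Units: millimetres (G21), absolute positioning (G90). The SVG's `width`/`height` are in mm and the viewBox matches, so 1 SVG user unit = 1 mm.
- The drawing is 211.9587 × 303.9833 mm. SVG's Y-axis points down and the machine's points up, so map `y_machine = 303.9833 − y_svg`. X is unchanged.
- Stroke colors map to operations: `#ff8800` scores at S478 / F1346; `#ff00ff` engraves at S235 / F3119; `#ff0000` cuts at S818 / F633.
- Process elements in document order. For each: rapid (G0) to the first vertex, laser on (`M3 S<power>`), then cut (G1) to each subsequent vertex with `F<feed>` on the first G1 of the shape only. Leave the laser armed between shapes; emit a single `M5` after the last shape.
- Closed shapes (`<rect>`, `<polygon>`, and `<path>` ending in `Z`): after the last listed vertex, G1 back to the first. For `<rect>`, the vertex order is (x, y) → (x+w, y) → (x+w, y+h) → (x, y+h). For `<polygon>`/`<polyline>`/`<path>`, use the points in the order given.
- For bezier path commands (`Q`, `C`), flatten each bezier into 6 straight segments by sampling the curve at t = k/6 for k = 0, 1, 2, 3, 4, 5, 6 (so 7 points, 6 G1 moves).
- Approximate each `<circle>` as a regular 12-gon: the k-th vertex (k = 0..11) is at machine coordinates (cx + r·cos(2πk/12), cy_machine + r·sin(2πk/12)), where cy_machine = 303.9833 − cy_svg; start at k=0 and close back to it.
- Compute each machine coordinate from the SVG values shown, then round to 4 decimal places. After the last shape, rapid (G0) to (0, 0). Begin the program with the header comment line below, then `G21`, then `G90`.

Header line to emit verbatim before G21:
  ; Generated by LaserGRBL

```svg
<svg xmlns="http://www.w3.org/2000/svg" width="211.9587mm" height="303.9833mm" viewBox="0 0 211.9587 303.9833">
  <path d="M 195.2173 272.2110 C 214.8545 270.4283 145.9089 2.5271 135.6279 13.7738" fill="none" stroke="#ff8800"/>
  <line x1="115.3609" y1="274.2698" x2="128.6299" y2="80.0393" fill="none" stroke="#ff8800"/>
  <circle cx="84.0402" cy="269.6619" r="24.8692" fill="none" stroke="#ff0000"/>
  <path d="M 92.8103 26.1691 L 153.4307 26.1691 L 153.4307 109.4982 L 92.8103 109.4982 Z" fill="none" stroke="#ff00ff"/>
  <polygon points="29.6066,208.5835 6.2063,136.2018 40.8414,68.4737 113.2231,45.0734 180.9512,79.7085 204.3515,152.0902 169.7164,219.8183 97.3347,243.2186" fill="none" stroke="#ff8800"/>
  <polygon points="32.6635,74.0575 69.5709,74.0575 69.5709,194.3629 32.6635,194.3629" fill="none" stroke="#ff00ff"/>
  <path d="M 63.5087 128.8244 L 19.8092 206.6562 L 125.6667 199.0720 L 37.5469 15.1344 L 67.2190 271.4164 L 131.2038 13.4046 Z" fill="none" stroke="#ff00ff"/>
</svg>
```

1 u = 1 mm; y_m = 303.9833 − y.

[1] `<path>` cubic bezier, #ff8800→score S478 F1346: (195.2173,31.7723) → (198.3357,52.3158) → (190.7805,102.0661) → (176.6419,165.8769) → (160.0102,228.6020) → (144.9754,275.0949) → (135.6279,290.2095)

[2] `<line>` line segment, #ff8800→score S478 F1346: (115.3609,29.7135) → (128.6299,223.9440)

[3] `<circle>` circle, #ff0000→cut S818 F633: (108.9094,34.3214) → (105.5776,46.7560) → (96.4748,55.8588) → (84.0402,59.1906) → (71.6056,55.8588) → (62.5028,46.7560) → (59.1710,34.3214) → (62.5028,21.8868) → (71.6056,12.7840) → (84.0402,9.4522) → (96.4748,12.7840) → (105.5776,21.8868) → (108.9094,34.3214) (closed)

[4] `<path>` rectangle, #ff00ff→engrave S235 F3119: (92.8103,277.8142) → (153.4307,277.8142) → (153.4307,194.4851) → (92.8103,194.4851) → (92.8103,277.8142) (closed)

[5] `<polygon>` regular polygon, #ff8800→score S478 F1346: (29.6066,95.3998) → (6.2063,167.7815) → (40.8414,235.5096) → (113.2231,258.9099) → (180.9512,224.2748) → (204.3515,151.8931) → (169.7164,84.1650) → (97.3347,60.7647) → (29.6066,95.3998) (closed)

[6] `<polygon>` rectangle, #ff00ff→engrave S235 F3119: (32.6635,229.9258) → (69.5709,229.9258) → (69.5709,109.6204) → (32.6635,109.6204) → (32.6635,229.9258) (closed)

[7] `<path>` closed polygon, #ff00ff→engrave S235 F3119: (63.5087,175.1589) → (19.8092,97.3271) → (125.6667,104.9113) → (37.5469,288.8489) → (67.2190,32.5669) → (131.2038,290.5787) → (63.5087,175.1589) (closed)

; Generated by LaserGRBL
G21
G90
G0 X195.2173 Y31.7723
M3 S478
G1 X198.3357 Y52.3158 F1346
G1 X190.7805 Y102.0661
G1 X176.6419 Y165.8769
G1 X160.0102 Y228.6020
G1 X144.9754 Y275.0949
G1 X135.6279 Y290.2095
G0 X115.3609 Y29.7135
M3 S478
G1 X128.6299 Y223.9440 F1346
G0 X108.9094 Y34.3214
M3 S818
G1 X105.5776 Y46.7560 F633
G1 X96.4748 Y55.8588
G1 X84.0402 Y59.1906
G1 X71.6056 Y55.8588
G1 X62.5028 Y46.7560
G1 X59.1710 Y34.3214
G1 X62.5028 Y21.8868
G1 X71.6056 Y12.7840
G1 X84.0402 Y9.4522
G1 X96.4748 Y12.7840
G1 X105.5776 Y21.8868
G1 X108.9094 Y34.3214
G0 X92.8103 Y277.8142
M3 S235
G1 X153.4307 Y277.8142 F3119
G1 X153.4307 Y194.4851
G1 X92.8103 Y194.4851
G1 X92.8103 Y277.8142
G0 X29.6066 Y95.3998
M3 S478
G1 X6.2063 Y167.7815 F1346
G1 X40.8414 Y235.5096
G1 X113.2231 Y258.9099
G1 X180.9512 Y224.2748
G1 X204.3515 Y151.8931
G1 X169.7164 Y84.1650
G1 X97.3347 Y60.7647
G1 X29.6066 Y95.3998
G0 X32.6635 Y229.9258
M3 S235
G1 X69.5709 Y229.9258 F3119
G1 X69.5709 Y109.6204
G1 X32.6635 Y109.6204
G1 X32.6635 Y229.9258
G0 X63.5087 Y175.1589
M3 S235
G1 X19.8092 Y97.3271 F3119
G1 X125.6667 Y104.9113
G1 X37.5469 Y288.8489
G1 X67.2190 Y32.5669
G1 X131.2038 Y290.5787
G1 X63.5087 Y175.1589
M5
G0 X0.0000 Y0.0000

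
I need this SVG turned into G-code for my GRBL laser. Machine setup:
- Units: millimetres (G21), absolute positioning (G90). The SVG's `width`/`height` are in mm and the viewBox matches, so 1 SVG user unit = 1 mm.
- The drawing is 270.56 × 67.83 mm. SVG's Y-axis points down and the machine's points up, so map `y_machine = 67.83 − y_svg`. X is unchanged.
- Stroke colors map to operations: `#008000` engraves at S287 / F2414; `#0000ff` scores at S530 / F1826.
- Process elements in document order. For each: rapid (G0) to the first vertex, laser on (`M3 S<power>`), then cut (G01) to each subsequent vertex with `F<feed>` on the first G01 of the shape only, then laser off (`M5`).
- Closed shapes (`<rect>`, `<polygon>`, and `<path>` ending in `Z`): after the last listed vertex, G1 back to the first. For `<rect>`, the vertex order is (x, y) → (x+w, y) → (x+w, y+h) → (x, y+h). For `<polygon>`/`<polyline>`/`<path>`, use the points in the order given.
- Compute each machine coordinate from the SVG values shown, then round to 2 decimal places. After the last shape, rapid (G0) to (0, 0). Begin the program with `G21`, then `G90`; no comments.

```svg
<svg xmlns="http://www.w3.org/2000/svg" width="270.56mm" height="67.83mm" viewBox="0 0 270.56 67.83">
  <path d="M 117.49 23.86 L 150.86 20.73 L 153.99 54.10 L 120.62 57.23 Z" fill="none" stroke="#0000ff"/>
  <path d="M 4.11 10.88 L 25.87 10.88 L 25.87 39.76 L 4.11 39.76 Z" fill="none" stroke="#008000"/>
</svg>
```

G21
G90
G0 X117.49 Y43.97
M3 S530
G01 X150.86 Y47.10 F1826
G01 X153.99 Y13.73
G01 X120.62 Y10.60
G01 X117.49 Y43.97
M5
G0 X4.11 Y56.95
M3 S287
G01 X25.87 Y56.95 F2414
G01 X25.87 Y28.07
G01 X4.11 Y28.07
G01 X4.11 Y56.95
M5
G0 X0.00 Y0.00

Since the viewBox matches the mm dimensions, user units are millimetres directly. The only transform is the Y-flip y_m = 67.83 − y_svg.

Shape 1 is a regular polygon drawn with `<path>`. Its stroke #0000ff means score at S530, F1826. After flipping Y the toolpath is (117.49,43.97) → (150.86,47.10) → (153.99,13.73) → (120.62,10.60) → (117.49,43.97), returning to the start.

Shape 2 is a rectangle drawn with `<path>`. Its stroke #008000 means engrave at S287, F2414. After flipping Y the toolpath is (4.11,56.95) → (25.87,56.95) → (25.87,28.07) → (4.11,28.07) → (4.11,56.95), returning to the start.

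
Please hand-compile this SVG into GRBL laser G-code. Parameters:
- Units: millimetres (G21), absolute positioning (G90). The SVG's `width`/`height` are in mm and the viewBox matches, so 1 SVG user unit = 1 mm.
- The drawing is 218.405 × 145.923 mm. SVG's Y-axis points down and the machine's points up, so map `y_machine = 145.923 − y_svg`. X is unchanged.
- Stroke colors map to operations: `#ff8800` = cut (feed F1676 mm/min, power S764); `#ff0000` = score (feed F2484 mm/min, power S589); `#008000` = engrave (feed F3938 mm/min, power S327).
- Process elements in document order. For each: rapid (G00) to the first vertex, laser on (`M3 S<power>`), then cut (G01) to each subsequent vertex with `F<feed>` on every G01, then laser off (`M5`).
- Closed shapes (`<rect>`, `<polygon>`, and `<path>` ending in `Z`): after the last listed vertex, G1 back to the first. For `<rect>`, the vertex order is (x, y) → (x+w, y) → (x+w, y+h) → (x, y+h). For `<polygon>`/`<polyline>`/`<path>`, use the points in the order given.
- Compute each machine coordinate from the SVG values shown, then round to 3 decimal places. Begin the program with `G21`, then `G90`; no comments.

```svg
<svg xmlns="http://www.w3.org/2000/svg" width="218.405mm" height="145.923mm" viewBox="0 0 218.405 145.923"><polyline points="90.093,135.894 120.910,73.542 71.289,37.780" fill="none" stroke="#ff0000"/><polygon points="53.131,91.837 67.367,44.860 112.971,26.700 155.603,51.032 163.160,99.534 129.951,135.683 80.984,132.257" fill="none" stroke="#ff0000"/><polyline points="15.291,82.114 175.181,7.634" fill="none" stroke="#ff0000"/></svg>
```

1 u = 1 mm; y_m = 145.923 − y.

[1] `<polyline>` open polyline, #ff0000→score S589 F2484: (90.093,10.029) → (120.910,72.381) → (71.289,108.143)

[2] `<polygon>` regular polygon, #ff0000→score S589 F2484: (53.131,54.086) → (67.367,101.063) → (112.971,119.223) → (155.603,94.891) → (163.160,46.389) → (129.951,10.240) → (80.984,13.666) → (53.131,54.086) (closed)

[3] `<polyline>` line segment, #ff0000→score S589 F2484: (15.291,63.809) → (175.181,138.289)

G21
G90
G00 X90.093 Y10.029
M3 S589
G01 X120.910 Y72.381 F2484
G01 X71.289 Y108.143 F2484
M5
G00 X53.131 Y54.086
M3 S589
G01 X67.367 Y101.063 F2484
G01 X112.971 Y119.223 F2484
G01 X155.603 Y94.891 F2484
G01 X163.160 Y46.389 F2484
G01 X129.951 Y10.240 F2484
G01 X80.984 Y13.666 F2484
G01 X53.131 Y54.086 F2484
M5
G00 X15.291 Y63.809
M3 S589
G01 X175.181 Y138.289 F2484
M5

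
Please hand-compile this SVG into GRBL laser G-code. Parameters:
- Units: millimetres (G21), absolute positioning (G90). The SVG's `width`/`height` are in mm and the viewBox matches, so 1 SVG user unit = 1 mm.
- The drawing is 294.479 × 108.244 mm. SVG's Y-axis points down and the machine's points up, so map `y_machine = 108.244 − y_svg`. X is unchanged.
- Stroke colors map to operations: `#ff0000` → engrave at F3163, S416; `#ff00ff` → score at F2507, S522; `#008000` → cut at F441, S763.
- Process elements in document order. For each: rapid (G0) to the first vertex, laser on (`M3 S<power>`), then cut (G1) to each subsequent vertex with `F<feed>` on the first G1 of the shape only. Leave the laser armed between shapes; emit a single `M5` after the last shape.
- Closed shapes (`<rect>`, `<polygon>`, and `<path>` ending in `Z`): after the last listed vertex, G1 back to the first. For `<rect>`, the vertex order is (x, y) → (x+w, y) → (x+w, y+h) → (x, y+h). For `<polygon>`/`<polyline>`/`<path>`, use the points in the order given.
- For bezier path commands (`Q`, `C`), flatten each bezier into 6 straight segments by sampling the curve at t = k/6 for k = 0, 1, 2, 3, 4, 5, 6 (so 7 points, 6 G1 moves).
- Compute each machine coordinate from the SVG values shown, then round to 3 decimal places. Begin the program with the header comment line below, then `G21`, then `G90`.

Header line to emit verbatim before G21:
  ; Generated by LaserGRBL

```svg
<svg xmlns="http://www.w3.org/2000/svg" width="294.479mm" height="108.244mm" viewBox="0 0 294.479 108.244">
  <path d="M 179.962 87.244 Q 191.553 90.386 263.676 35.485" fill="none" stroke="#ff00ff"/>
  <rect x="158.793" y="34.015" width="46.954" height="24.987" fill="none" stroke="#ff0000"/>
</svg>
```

Since the viewBox matches the mm dimensions, user units are millimetres directly. The only transform is the Y-flip y_m = 108.244 − y_svg.

Shape 1 is a quadratic bezier drawn with `<path>`. Its stroke #ff00ff means score at S522, F2507. After flipping Y the toolpath is (179.962,21.000) → (185.507,21.565) → (194.415,25.355) → (206.686,32.369) → (222.320,42.608) → (241.316,56.071) → (263.676,72.759).

Shape 2 is a rectangle drawn with `<rect>`. Its stroke #ff0000 means engrave at S416, F3163. After flipping Y the toolpath is (158.793,74.229) → (205.747,74.229) → (205.747,49.242) → (158.793,49.242) → (158.793,74.229), returning to the start.

; Generated by LaserGRBL
G21
G90
G0 X179.962 Y21.000
M3 S522
G1 X185.507 Y21.565 F2507
G1 X194.415 Y25.355
G1 X206.686 Y32.369
G1 X222.320 Y42.608
G1 X241.316 Y56.071
G1 X263.676 Y72.759
G0 X158.793 Y74.229
M3 S416
G1 X205.747 Y74.229 F3163
G1 X205.747 Y49.242
G1 X158.793 Y49.242
G1 X158.793 Y74.229
M5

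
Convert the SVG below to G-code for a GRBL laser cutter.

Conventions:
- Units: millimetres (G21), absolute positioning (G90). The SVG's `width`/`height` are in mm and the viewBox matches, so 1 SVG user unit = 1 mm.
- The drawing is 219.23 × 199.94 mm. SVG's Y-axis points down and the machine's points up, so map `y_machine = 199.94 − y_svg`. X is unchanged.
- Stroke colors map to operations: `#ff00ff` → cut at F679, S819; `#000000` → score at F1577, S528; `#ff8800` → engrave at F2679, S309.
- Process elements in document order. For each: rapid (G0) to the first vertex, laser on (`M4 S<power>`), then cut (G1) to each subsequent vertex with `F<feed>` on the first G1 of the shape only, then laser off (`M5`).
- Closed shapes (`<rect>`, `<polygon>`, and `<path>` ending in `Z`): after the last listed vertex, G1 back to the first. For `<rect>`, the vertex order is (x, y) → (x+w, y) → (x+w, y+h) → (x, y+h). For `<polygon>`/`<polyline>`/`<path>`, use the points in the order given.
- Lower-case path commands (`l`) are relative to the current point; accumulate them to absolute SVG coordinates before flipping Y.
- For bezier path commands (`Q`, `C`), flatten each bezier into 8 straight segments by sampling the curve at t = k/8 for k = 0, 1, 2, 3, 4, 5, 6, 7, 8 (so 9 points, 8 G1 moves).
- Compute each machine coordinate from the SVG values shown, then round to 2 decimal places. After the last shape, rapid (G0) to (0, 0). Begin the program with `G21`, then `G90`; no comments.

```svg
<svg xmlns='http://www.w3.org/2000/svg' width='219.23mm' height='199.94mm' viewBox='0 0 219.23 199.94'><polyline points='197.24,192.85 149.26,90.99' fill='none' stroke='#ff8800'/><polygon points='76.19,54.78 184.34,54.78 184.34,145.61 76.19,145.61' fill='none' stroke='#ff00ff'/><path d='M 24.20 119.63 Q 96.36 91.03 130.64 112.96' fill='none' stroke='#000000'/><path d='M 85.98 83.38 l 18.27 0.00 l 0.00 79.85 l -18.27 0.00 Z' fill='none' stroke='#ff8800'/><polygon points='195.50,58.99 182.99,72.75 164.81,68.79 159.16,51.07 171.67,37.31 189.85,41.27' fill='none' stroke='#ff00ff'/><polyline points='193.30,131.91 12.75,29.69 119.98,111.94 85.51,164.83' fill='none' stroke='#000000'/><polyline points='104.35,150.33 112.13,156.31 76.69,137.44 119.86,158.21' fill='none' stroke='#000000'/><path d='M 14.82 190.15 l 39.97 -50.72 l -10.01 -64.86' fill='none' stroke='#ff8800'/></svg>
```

G21
G90
G0 X197.24 Y7.09
M4 S309
G1 X149.26 Y108.95 F2679
M5
G0 X76.19 Y145.16
M4 S819
G1 X184.34 Y145.16 F679
G1 X184.34 Y54.33
G1 X76.19 Y54.33
G1 X76.19 Y145.16
M5
G0 X24.20 Y80.31
M4 S528
G1 X41.65 Y86.67 F1577
G1 X57.91 Y91.45
G1 X72.99 Y94.65
G1 X86.89 Y96.28
G1 X99.60 Y96.32
G1 X111.13 Y94.79
G1 X121.48 Y91.67
G1 X130.64 Y86.98
M5
G0 X85.98 Y116.56
M4 S309
G1 X104.25 Y116.56 F2679
G1 X104.25 Y36.71
G1 X85.98 Y36.71
G1 X85.98 Y116.56
M5
G0 X195.50 Y140.95
M4 S819
G1 X182.99 Y127.19 F679
G1 X164.81 Y131.15
G1 X159.16 Y148.87
G1 X171.67 Y162.63
G1 X189.85 Y158.67
G1 X195.50 Y140.95
M5
G0 X193.30 Y68.03
M4 S528
G1 X12.75 Y170.25 F1577
G1 X119.98 Y88.00
G1 X85.51 Y35.11
M5
G0 X104.35 Y49.61
M4 S528
G1 X112.13 Y43.63 F1577
G1 X76.69 Y62.50
G1 X119.86 Y41.73
M5
G0 X14.82 Y9.79
M4 S309
G1 X54.79 Y60.51 F2679
G1 X44.78 Y125.37
M5
G0 X0.00 Y0.00

1 u = 1 mm; y_m = 199.94 − y.

[1] `<polyline>` line segment, #ff8800→engrave S309 F2679: (197.24,7.09) → (149.26,108.95)

[2] `<polygon>` rectangle, #ff00ff→cut S819 F679: (76.19,145.16) → (184.34,145.16) → (184.34,54.33) → (76.19,54.33) → (76.19,145.16) (closed)

[3] `<path>` quadratic bezier, #000000→score S528 F1577: (24.20,80.31) → (41.65,86.67) → (57.91,91.45) → (72.99,94.65) → (86.89,96.28) → (99.60,96.32) → (111.13,94.79) → (121.48,91.67) → (130.64,86.98)

[4] `<path>` rectangle, #ff8800→engrave S309 F2679: (85.98,116.56) → (104.25,116.56) → (104.25,36.71) → (85.98,36.71) → (85.98,116.56) (closed)

[5] `<polygon>` regular polygon, #ff00ff→cut S819 F679: (195.50,140.95) → (182.99,127.19) → (164.81,131.15) → (159.16,148.87) → (171.67,162.63) → (189.85,158.67) → (195.50,140.95) (closed)

[6] `<polyline>` open polyline, #000000→score S528 F1577: (193.30,68.03) → (12.75,170.25) → (119.98,88.00) → (85.51,35.11)

[7] `<polyline>` open polyline, #000000→score S528 F1577: (104.35,49.61) → (112.13,43.63) → (76.69,62.50) → (119.86,41.73)

[8] `<path>` open polyline, #ff8800→engrave S309 F2679: (14.82,9.79) → (54.79,60.51) → (44.78,125.37)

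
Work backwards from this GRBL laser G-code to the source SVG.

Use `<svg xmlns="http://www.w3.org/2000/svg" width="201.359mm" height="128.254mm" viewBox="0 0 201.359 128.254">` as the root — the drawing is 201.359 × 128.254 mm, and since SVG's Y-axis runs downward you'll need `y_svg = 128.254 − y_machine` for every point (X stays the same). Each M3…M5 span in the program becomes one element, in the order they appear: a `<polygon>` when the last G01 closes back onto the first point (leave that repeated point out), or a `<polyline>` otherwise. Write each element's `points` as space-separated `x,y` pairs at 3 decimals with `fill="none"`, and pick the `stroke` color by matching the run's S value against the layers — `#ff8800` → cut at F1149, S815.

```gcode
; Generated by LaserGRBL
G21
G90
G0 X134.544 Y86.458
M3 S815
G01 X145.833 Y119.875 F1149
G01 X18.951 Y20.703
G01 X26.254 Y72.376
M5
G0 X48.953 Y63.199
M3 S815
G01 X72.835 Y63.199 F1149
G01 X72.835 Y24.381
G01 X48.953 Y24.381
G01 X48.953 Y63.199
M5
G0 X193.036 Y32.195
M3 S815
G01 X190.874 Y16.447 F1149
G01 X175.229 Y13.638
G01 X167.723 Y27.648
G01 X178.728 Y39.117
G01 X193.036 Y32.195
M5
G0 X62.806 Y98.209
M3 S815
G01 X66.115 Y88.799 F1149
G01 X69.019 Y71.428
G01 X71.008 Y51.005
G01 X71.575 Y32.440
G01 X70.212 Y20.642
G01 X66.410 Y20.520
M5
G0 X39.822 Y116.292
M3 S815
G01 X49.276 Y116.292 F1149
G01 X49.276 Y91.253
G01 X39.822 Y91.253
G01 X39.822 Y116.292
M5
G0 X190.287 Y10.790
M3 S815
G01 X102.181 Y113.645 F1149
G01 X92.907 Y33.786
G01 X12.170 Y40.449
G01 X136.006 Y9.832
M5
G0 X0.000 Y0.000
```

<svg xmlns="http://www.w3.org/2000/svg" width="201.359mm" height="128.254mm" viewBox="0 0 201.359 128.254">
  <polyline points="134.544,41.796 145.833,8.379 18.951,107.551 26.254,55.878" fill="none" stroke="#ff8800"/>
  <polygon points="48.953,65.055 72.835,65.055 72.835,103.873 48.953,103.873" fill="none" stroke="#ff8800"/>
  <polygon points="193.036,96.059 190.874,111.807 175.229,114.616 167.723,100.606 178.728,89.137" fill="none" stroke="#ff8800"/>
  <polyline points="62.806,30.045 66.115,39.455 69.019,56.826 71.008,77.249 71.575,95.814 70.212,107.612 66.410,107.734" fill="none" stroke="#ff8800"/>
  <polygon points="39.822,11.962 49.276,11.962 49.276,37.001 39.822,37.001" fill="none" stroke="#ff8800"/>
  <polyline points="190.287,117.464 102.181,14.609 92.907,94.468 12.170,87.805 136.006,118.422" fill="none" stroke="#ff8800"/>
</svg>

Each laser-on run becomes one SVG element. Flip Y back into SVG space with y_svg = 128.254 − y_machine. Every run uses S815, so all elements get stroke `#ff8800` (cut).

Run 1: The run is open, so emit a `<polyline>` with points (Y-flipped): 134.544,41.796 145.833,8.379 18.951,107.551 26.254,55.878.

Run 2: The run returns to its start, so emit a `<polygon>` with points (Y-flipped): 48.953,65.055 72.835,65.055 72.835,103.873 48.953,103.873.

Run 3: The run returns to its start, so emit a `<polygon>` with points (Y-flipped): 193.036,96.059 190.874,111.807 175.229,114.616 167.723,100.606 178.728,89.137.

Run 4: The run is open, so emit a `<polyline>` with points (Y-flipped): 62.806,30.045 66.115,39.455 69.019,56.826 71.008,77.249 71.575,95.814 70.212,107.612 66.410,107.734.

Run 5: The run returns to its start, so emit a `<polygon>` with points (Y-flipped): 39.822,11.962 49.276,11.962 49.276,37.001 39.822,37.001.

Run 6: The run is open, so emit a `<polyline>` with points (Y-flipped): 190.287,117.464 102.181,14.609 92.907,94.468 12.170,87.805 136.006,118.422.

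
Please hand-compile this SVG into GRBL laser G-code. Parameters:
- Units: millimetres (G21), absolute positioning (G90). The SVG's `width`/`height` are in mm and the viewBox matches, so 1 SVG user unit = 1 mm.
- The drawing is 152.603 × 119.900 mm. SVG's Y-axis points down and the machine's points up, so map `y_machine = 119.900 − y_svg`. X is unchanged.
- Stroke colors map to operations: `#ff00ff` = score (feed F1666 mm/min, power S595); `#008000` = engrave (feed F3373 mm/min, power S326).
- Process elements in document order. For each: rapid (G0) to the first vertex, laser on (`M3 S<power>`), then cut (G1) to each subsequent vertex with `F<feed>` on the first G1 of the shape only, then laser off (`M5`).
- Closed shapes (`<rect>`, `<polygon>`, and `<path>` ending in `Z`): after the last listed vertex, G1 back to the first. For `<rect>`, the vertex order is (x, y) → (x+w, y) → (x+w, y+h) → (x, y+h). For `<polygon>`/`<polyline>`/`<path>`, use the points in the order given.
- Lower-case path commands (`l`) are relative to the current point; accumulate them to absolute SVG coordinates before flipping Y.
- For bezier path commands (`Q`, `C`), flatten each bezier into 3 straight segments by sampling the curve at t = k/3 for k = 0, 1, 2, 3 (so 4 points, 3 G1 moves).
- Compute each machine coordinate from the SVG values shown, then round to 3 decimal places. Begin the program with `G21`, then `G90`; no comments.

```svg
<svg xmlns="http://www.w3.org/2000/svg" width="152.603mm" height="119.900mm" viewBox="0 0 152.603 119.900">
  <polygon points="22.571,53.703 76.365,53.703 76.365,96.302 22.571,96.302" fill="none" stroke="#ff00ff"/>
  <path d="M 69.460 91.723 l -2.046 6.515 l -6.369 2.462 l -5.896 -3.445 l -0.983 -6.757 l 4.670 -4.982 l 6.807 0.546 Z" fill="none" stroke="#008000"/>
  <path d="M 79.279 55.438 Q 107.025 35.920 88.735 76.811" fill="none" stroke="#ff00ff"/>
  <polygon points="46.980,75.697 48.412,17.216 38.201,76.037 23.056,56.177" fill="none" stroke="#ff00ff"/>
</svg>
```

G21
G90
G0 X22.571 Y66.197
M3 S595
G1 X76.365 Y66.197 F1666
G1 X76.365 Y23.598
G1 X22.571 Y23.598
G1 X22.571 Y66.197
M5
G0 X69.460 Y28.177
M3 S326
G1 X67.414 Y21.662 F3373
G1 X61.045 Y19.200
G1 X55.149 Y22.645
G1 X54.166 Y29.402
G1 X58.836 Y34.384
G1 X65.643 Y33.838
G1 X69.460 Y28.177
M5
G0 X79.279 Y64.462
M3 S595
G1 X92.661 Y70.762 F1666
G1 X95.813 Y63.638
G1 X88.735 Y43.089
M5
G0 X46.980 Y44.203
M3 S595
G1 X48.412 Y102.684 F1666
G1 X38.201 Y43.863
G1 X23.056 Y63.723
G1 X46.980 Y44.203
M5

Since the viewBox matches the mm dimensions, user units are millimetres directly. The only transform is the Y-flip y_m = 119.900 − y_svg.

Shape 1 is a rectangle drawn with `<polygon>`. Its stroke #ff00ff means score at S595, F1666. After flipping Y the toolpath is (22.571,66.197) → (76.365,66.197) → (76.365,23.598) → (22.571,23.598) → (22.571,66.197), returning to the start.

Shape 2 is a regular polygon drawn with `<path>`. Its stroke #008000 means engrave at S326, F3373. After flipping Y the toolpath is (69.460,28.177) → (67.414,21.662) → (61.045,19.200) → (55.149,22.645) → (54.166,29.402) → (58.836,34.384) → (65.643,33.838) → (69.460,28.177), returning to the start.

Shape 3 is a quadratic bezier drawn with `<path>`. Its stroke #ff00ff means score at S595, F1666. After flipping Y the toolpath is (79.279,64.462) → (92.661,70.762) → (95.813,63.638) → (88.735,43.089).

Shape 4 is a closed polygon drawn with `<polygon>`. Its stroke #ff00ff means score at S595, F1666. After flipping Y the toolpath is (46.980,44.203) → (48.412,102.684) → (38.201,43.863) → (23.056,63.723) → (46.980,44.203), returning to the start.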